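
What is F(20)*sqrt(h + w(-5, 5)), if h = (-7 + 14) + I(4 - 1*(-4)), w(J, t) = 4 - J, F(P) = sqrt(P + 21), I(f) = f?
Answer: 2*sqrt(246) ≈ 31.369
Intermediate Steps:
F(P) = sqrt(21 + P)
h = 15 (h = (-7 + 14) + (4 - 1*(-4)) = 7 + (4 + 4) = 7 + 8 = 15)
F(20)*sqrt(h + w(-5, 5)) = sqrt(21 + 20)*sqrt(15 + (4 - 1*(-5))) = sqrt(41)*sqrt(15 + (4 + 5)) = sqrt(41)*sqrt(15 + 9) = sqrt(41)*sqrt(24) = sqrt(41)*(2*sqrt(6)) = 2*sqrt(246)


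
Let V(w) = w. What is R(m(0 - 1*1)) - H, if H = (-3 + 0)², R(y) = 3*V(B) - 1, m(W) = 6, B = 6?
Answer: 8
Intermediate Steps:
R(y) = 17 (R(y) = 3*6 - 1 = 18 - 1 = 17)
H = 9 (H = (-3)² = 9)
R(m(0 - 1*1)) - H = 17 - 1*9 = 17 - 9 = 8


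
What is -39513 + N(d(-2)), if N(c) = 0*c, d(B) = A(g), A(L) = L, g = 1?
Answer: -39513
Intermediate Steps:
d(B) = 1
N(c) = 0
-39513 + N(d(-2)) = -39513 + 0 = -39513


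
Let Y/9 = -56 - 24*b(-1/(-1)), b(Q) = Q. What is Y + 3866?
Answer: 3146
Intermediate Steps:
Y = -720 (Y = 9*(-56 - (-24)/(-1)) = 9*(-56 - (-24)*(-1)) = 9*(-56 - 24*1) = 9*(-56 - 24) = 9*(-80) = -720)
Y + 3866 = -720 + 3866 = 3146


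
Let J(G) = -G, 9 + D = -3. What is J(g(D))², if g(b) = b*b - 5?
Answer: 19321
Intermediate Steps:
D = -12 (D = -9 - 3 = -12)
g(b) = -5 + b² (g(b) = b² - 5 = -5 + b²)
J(g(D))² = (-(-5 + (-12)²))² = (-(-5 + 144))² = (-1*139)² = (-139)² = 19321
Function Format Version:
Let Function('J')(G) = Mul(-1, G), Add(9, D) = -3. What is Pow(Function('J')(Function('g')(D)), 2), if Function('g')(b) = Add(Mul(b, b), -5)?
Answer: 19321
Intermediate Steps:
D = -12 (D = Add(-9, -3) = -12)
Function('g')(b) = Add(-5, Pow(b, 2)) (Function('g')(b) = Add(Pow(b, 2), -5) = Add(-5, Pow(b, 2)))
Pow(Function('J')(Function('g')(D)), 2) = Pow(Mul(-1, Add(-5, Pow(-12, 2))), 2) = Pow(Mul(-1, Add(-5, 144)), 2) = Pow(Mul(-1, 139), 2) = Pow(-139, 2) = 19321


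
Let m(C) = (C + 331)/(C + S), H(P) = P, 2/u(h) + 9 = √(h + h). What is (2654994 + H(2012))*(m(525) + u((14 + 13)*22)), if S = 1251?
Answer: 6024761105/4551 + 10628024*√33/369 ≈ 1.4893e+6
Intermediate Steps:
u(h) = 2/(-9 + √2*√h) (u(h) = 2/(-9 + √(h + h)) = 2/(-9 + √(2*h)) = 2/(-9 + √2*√h))
m(C) = (331 + C)/(1251 + C) (m(C) = (C + 331)/(C + 1251) = (331 + C)/(1251 + C))
(2654994 + H(2012))*(m(525) + u((14 + 13)*22)) = (2654994 + 2012)*((331 + 525)/(1251 + 525) + 2/(-9 + √2*√((14 + 13)*22))) = 2657006*(856/1776 + 2/(-9 + √2*√(27*22))) = 2657006*((1/1776)*856 + 2/(-9 + √2*√594)) = 2657006*(107/222 + 2/(-9 + √2*(3*√66))) = 2657006*(107/222 + 2/(-9 + 6*√33)) = 142149821/111 + 5314012/(-9 + 6*√33)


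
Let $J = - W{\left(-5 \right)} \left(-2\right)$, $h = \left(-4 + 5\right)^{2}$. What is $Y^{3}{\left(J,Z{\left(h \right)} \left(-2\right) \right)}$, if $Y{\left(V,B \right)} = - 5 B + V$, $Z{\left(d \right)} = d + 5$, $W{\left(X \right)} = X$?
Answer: $125000$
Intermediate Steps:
$h = 1$ ($h = 1^{2} = 1$)
$J = -10$ ($J = \left(-1\right) \left(-5\right) \left(-2\right) = 5 \left(-2\right) = -10$)
$Z{\left(d \right)} = 5 + d$
$Y{\left(V,B \right)} = V - 5 B$
$Y^{3}{\left(J,Z{\left(h \right)} \left(-2\right) \right)} = \left(-10 - 5 \left(5 + 1\right) \left(-2\right)\right)^{3} = \left(-10 - 5 \cdot 6 \left(-2\right)\right)^{3} = \left(-10 - -60\right)^{3} = \left(-10 + 60\right)^{3} = 50^{3} = 125000$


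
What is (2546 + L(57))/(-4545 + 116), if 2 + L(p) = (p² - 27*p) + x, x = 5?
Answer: -4259/4429 ≈ -0.96162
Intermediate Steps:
L(p) = 3 + p² - 27*p (L(p) = -2 + ((p² - 27*p) + 5) = -2 + (5 + p² - 27*p) = 3 + p² - 27*p)
(2546 + L(57))/(-4545 + 116) = (2546 + (3 + 57² - 27*57))/(-4545 + 116) = (2546 + (3 + 3249 - 1539))/(-4429) = (2546 + 1713)*(-1/4429) = 4259*(-1/4429) = -4259/4429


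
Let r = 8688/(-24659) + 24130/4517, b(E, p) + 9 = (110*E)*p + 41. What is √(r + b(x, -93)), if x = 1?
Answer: 2*I*√31615028191942250915/111384703 ≈ 100.96*I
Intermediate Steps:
b(E, p) = 32 + 110*E*p (b(E, p) = -9 + ((110*E)*p + 41) = -9 + (110*E*p + 41) = -9 + (41 + 110*E*p) = 32 + 110*E*p)
r = 555777974/111384703 (r = 8688*(-1/24659) + 24130*(1/4517) = -8688/24659 + 24130/4517 = 555777974/111384703 ≈ 4.9897)
√(r + b(x, -93)) = √(555777974/111384703 + (32 + 110*1*(-93))) = √(555777974/111384703 + (32 - 10230)) = √(555777974/111384703 - 10198) = √(-1135345423220/111384703) = 2*I*√31615028191942250915/111384703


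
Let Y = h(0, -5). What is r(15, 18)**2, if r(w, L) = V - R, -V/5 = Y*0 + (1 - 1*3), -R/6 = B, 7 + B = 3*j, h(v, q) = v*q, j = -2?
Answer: 4624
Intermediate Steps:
h(v, q) = q*v
B = -13 (B = -7 + 3*(-2) = -7 - 6 = -13)
Y = 0 (Y = -5*0 = 0)
R = 78 (R = -6*(-13) = 78)
V = 10 (V = -5*(0*0 + (1 - 1*3)) = -5*(0 + (1 - 3)) = -5*(0 - 2) = -5*(-2) = 10)
r(w, L) = -68 (r(w, L) = 10 - 1*78 = 10 - 78 = -68)
r(15, 18)**2 = (-68)**2 = 4624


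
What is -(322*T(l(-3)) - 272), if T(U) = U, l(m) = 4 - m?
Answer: -1982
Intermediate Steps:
-(322*T(l(-3)) - 272) = -(322*(4 - 1*(-3)) - 272) = -(322*(4 + 3) - 272) = -(322*7 - 272) = -(2254 - 272) = -1*1982 = -1982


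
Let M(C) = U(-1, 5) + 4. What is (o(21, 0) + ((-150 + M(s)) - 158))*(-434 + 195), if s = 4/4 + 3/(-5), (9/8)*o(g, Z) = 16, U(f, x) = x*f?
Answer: 634067/9 ≈ 70452.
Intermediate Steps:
U(f, x) = f*x
o(g, Z) = 128/9 (o(g, Z) = (8/9)*16 = 128/9)
s = 2/5 (s = 4*(1/4) + 3*(-1/5) = 1 - 3/5 = 2/5 ≈ 0.40000)
M(C) = -1 (M(C) = -1*5 + 4 = -5 + 4 = -1)
(o(21, 0) + ((-150 + M(s)) - 158))*(-434 + 195) = (128/9 + ((-150 - 1) - 158))*(-434 + 195) = (128/9 + (-151 - 158))*(-239) = (128/9 - 309)*(-239) = -2653/9*(-239) = 634067/9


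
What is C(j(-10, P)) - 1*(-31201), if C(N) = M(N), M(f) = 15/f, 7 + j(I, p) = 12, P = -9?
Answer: 31204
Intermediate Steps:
j(I, p) = 5 (j(I, p) = -7 + 12 = 5)
C(N) = 15/N
C(j(-10, P)) - 1*(-31201) = 15/5 - 1*(-31201) = 15*(⅕) + 31201 = 3 + 31201 = 31204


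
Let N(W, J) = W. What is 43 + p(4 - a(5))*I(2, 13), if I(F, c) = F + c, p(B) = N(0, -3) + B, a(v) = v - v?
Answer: 103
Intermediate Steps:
a(v) = 0
p(B) = B (p(B) = 0 + B = B)
43 + p(4 - a(5))*I(2, 13) = 43 + (4 - 1*0)*(2 + 13) = 43 + (4 + 0)*15 = 43 + 4*15 = 43 + 60 = 103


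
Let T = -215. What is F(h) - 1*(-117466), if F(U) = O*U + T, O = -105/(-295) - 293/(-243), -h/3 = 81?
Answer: 6895419/59 ≈ 1.1687e+5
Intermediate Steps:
h = -243 (h = -3*81 = -243)
O = 22390/14337 (O = -105*(-1/295) - 293*(-1/243) = 21/59 + 293/243 = 22390/14337 ≈ 1.5617)
F(U) = -215 + 22390*U/14337 (F(U) = 22390*U/14337 - 215 = -215 + 22390*U/14337)
F(h) - 1*(-117466) = (-215 + (22390/14337)*(-243)) - 1*(-117466) = (-215 - 22390/59) + 117466 = -35075/59 + 117466 = 6895419/59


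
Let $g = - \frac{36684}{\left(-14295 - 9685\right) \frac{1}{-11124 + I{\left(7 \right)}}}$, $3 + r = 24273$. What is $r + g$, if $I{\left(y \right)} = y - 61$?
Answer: $\frac{42985212}{5995} \approx 7170.2$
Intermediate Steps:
$r = 24270$ ($r = -3 + 24273 = 24270$)
$I{\left(y \right)} = -61 + y$
$g = - \frac{102513438}{5995}$ ($g = - \frac{36684}{\left(-14295 - 9685\right) \frac{1}{-11124 + \left(-61 + 7\right)}} = - \frac{36684}{\left(-23980\right) \frac{1}{-11124 - 54}} = - \frac{36684}{\left(-23980\right) \frac{1}{-11178}} = - \frac{36684}{\left(-23980\right) \left(- \frac{1}{11178}\right)} = - \frac{36684}{\frac{11990}{5589}} = \left(-36684\right) \frac{5589}{11990} = - \frac{102513438}{5995} \approx -17100.0$)
$r + g = 24270 - \frac{102513438}{5995} = \frac{42985212}{5995}$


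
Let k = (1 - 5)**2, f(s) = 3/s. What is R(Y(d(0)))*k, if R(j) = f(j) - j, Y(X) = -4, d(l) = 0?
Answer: 52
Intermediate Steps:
R(j) = -j + 3/j (R(j) = 3/j - j = -j + 3/j)
k = 16 (k = (-4)**2 = 16)
R(Y(d(0)))*k = (-1*(-4) + 3/(-4))*16 = (4 + 3*(-1/4))*16 = (4 - 3/4)*16 = (13/4)*16 = 52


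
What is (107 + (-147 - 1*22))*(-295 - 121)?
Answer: 25792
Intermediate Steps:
(107 + (-147 - 1*22))*(-295 - 121) = (107 + (-147 - 22))*(-416) = (107 - 169)*(-416) = -62*(-416) = 25792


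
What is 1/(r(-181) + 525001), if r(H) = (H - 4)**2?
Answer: 1/559226 ≈ 1.7882e-6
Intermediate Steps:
r(H) = (-4 + H)**2
1/(r(-181) + 525001) = 1/((-4 - 181)**2 + 525001) = 1/((-185)**2 + 525001) = 1/(34225 + 525001) = 1/559226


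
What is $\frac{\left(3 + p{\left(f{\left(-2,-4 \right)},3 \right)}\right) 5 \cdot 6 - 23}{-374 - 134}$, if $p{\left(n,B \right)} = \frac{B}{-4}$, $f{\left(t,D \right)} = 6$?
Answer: $- \frac{89}{1016} \approx -0.087598$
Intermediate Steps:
$p{\left(n,B \right)} = - \frac{B}{4}$ ($p{\left(n,B \right)} = B \left(- \frac{1}{4}\right) = - \frac{B}{4}$)
$\frac{\left(3 + p{\left(f{\left(-2,-4 \right)},3 \right)}\right) 5 \cdot 6 - 23}{-374 - 134} = \frac{\left(3 - \frac{3}{4}\right) 5 \cdot 6 - 23}{-374 - 134} = \frac{\left(3 - \frac{3}{4}\right) 30 - 23}{-508} = \left(\frac{9}{4} \cdot 30 - 23\right) \left(- \frac{1}{508}\right) = \left(\frac{135}{2} - 23\right) \left(- \frac{1}{508}\right) = \frac{89}{2} \left(- \frac{1}{508}\right) = - \frac{89}{1016}$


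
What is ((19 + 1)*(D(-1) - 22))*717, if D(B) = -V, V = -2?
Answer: -286800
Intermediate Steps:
D(B) = 2 (D(B) = -1*(-2) = 2)
((19 + 1)*(D(-1) - 22))*717 = ((19 + 1)*(2 - 22))*717 = (20*(-20))*717 = -400*717 = -286800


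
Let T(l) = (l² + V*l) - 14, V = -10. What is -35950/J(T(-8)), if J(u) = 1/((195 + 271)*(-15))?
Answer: 251290500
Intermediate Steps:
T(l) = -14 + l² - 10*l (T(l) = (l² - 10*l) - 14 = -14 + l² - 10*l)
J(u) = -1/6990 (J(u) = -1/15/466 = (1/466)*(-1/15) = -1/6990)
-35950/J(T(-8)) = -35950/(-1/6990) = -35950*(-6990) = 251290500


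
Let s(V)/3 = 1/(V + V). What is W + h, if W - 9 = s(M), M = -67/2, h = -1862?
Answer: -124154/67 ≈ -1853.0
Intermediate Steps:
M = -67/2 (M = -67*1/2 = -67/2 ≈ -33.500)
s(V) = 3/(2*V) (s(V) = 3/(V + V) = 3/((2*V)) = 3*(1/(2*V)) = 3/(2*V))
W = 600/67 (W = 9 + 3/(2*(-67/2)) = 9 + (3/2)*(-2/67) = 9 - 3/67 = 600/67 ≈ 8.9552)
W + h = 600/67 - 1862 = -124154/67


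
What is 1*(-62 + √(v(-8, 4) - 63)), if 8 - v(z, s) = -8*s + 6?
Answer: -62 + I*√29 ≈ -62.0 + 5.3852*I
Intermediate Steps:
v(z, s) = 2 + 8*s (v(z, s) = 8 - (-8*s + 6) = 8 - (6 - 8*s) = 8 + (-6 + 8*s) = 2 + 8*s)
1*(-62 + √(v(-8, 4) - 63)) = 1*(-62 + √((2 + 8*4) - 63)) = 1*(-62 + √((2 + 32) - 63)) = 1*(-62 + √(34 - 63)) = 1*(-62 + √(-29)) = 1*(-62 + I*√29) = -62 + I*√29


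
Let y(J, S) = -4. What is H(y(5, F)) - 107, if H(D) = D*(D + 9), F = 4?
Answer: -127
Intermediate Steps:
H(D) = D*(9 + D)
H(y(5, F)) - 107 = -4*(9 - 4) - 107 = -4*5 - 107 = -20 - 107 = -127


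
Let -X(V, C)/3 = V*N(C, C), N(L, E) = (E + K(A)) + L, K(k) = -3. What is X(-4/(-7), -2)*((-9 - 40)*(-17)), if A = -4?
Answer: 9996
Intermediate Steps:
N(L, E) = -3 + E + L (N(L, E) = (E - 3) + L = (-3 + E) + L = -3 + E + L)
X(V, C) = -3*V*(-3 + 2*C) (X(V, C) = -3*V*(-3 + C + C) = -3*V*(-3 + 2*C))
X(-4/(-7), -2)*((-9 - 40)*(-17)) = (3*(-4/(-7))*(3 - 2*(-2)))*((-9 - 40)*(-17)) = (3*(-4*(-⅐))*(3 + 4))*(-49*(-17)) = (3*(4/7)*7)*833 = 12*833 = 9996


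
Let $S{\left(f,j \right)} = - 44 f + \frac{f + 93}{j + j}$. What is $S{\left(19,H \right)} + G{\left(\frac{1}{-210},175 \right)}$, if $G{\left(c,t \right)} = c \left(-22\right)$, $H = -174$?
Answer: $- \frac{2546281}{3045} \approx -836.22$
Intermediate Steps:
$G{\left(c,t \right)} = - 22 c$
$S{\left(f,j \right)} = - 44 f + \frac{93 + f}{2 j}$
$S{\left(19,H \right)} + G{\left(\frac{1}{-210},175 \right)} = \frac{93 + 19 - 1672 \left(-174\right)}{2 \left(-174\right)} - \frac{22}{-210} = \frac{1}{2} \left(- \frac{1}{174}\right) \left(93 + 19 + 290928\right) - - \frac{11}{105} = \frac{1}{2} \left(- \frac{1}{174}\right) 291040 + \frac{11}{105} = - \frac{72760}{87} + \frac{11}{105} = - \frac{2546281}{3045}$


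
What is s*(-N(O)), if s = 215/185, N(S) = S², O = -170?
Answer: -1242700/37 ≈ -33587.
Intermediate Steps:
s = 43/37 (s = 215*(1/185) = 43/37 ≈ 1.1622)
s*(-N(O)) = 43*(-1*(-170)²)/37 = 43*(-1*28900)/37 = (43/37)*(-28900) = -1242700/37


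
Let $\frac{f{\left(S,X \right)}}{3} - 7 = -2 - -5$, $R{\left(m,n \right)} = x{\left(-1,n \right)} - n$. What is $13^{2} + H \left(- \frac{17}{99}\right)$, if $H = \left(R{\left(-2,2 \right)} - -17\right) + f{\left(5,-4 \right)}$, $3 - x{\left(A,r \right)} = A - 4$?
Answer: $\frac{15830}{99} \approx 159.9$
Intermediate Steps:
$x{\left(A,r \right)} = 7 - A$ ($x{\left(A,r \right)} = 3 - \left(A - 4\right) = 3 - \left(-4 + A\right) = 7 - A$)
$R{\left(m,n \right)} = 8 - n$ ($R{\left(m,n \right)} = \left(7 - -1\right) - n = \left(7 + 1\right) - n = 8 - n$)
$f{\left(S,X \right)} = 30$ ($f{\left(S,X \right)} = 21 + 3 \left(-2 - -5\right) = 21 + 3 \left(-2 + 5\right) = 21 + 3 \cdot 3 = 21 + 9 = 30$)
$H = 53$ ($H = \left(\left(8 - 2\right) - -17\right) + 30 = \left(\left(8 - 2\right) + 17\right) + 30 = \left(6 + 17\right) + 30 = 23 + 30 = 53$)
$13^{2} + H \left(- \frac{17}{99}\right) = 13^{2} + 53 \left(- \frac{17}{99}\right) = 169 + 53 \left(\left(-17\right) \frac{1}{99}\right) = 169 + 53 \left(- \frac{17}{99}\right) = 169 - \frac{901}{99} = \frac{15830}{99}$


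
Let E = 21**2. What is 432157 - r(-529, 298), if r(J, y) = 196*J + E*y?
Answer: 404423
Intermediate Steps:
E = 441
r(J, y) = 196*J + 441*y
432157 - r(-529, 298) = 432157 - (196*(-529) + 441*298) = 432157 - (-103684 + 131418) = 432157 - 1*27734 = 432157 - 27734 = 404423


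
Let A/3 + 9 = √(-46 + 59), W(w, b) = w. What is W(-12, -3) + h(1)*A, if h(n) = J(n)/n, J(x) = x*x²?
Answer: -39 + 3*√13 ≈ -28.183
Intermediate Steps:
J(x) = x³
h(n) = n² (h(n) = n³/n = n²)
A = -27 + 3*√13 (A = -27 + 3*√(-46 + 59) = -27 + 3*√13 ≈ -16.183)
W(-12, -3) + h(1)*A = -12 + 1²*(-27 + 3*√13) = -12 + 1*(-27 + 3*√13) = -12 + (-27 + 3*√13) = -39 + 3*√13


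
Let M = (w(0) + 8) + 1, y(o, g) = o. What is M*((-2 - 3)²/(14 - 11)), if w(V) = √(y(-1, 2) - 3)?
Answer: 75 + 50*I/3 ≈ 75.0 + 16.667*I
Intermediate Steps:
w(V) = 2*I (w(V) = √(-1 - 3) = √(-4) = 2*I)
M = 9 + 2*I (M = (2*I + 8) + 1 = (8 + 2*I) + 1 = 9 + 2*I ≈ 9.0 + 2.0*I)
M*((-2 - 3)²/(14 - 11)) = (9 + 2*I)*((-2 - 3)²/(14 - 11)) = (9 + 2*I)*((-5)²/3) = (9 + 2*I)*(25*(⅓)) = (9 + 2*I)*(25/3) = 75 + 50*I/3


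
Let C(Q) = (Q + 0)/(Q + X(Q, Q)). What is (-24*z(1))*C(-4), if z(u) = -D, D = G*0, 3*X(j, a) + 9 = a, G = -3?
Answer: 0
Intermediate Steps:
X(j, a) = -3 + a/3
D = 0 (D = -3*0 = 0)
z(u) = 0 (z(u) = -1*0 = 0)
C(Q) = Q/(-3 + 4*Q/3) (C(Q) = (Q + 0)/(Q + (-3 + Q/3)) = Q/(-3 + 4*Q/3))
(-24*z(1))*C(-4) = (-24*0)*(3*(-4)/(-9 + 4*(-4))) = 0*(3*(-4)/(-9 - 16)) = 0*(3*(-4)/(-25)) = 0*(3*(-4)*(-1/25)) = 0*(12/25) = 0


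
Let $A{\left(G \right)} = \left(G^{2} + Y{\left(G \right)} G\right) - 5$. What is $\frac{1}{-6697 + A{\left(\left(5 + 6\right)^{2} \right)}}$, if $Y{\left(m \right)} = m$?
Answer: $\frac{1}{22580} \approx 4.4287 \cdot 10^{-5}$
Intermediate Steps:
$A{\left(G \right)} = -5 + 2 G^{2}$ ($A{\left(G \right)} = \left(G^{2} + G G\right) - 5 = \left(G^{2} + G^{2}\right) - 5 = 2 G^{2} - 5 = -5 + 2 G^{2}$)
$\frac{1}{-6697 + A{\left(\left(5 + 6\right)^{2} \right)}} = \frac{1}{-6697 - \left(5 - 2 \left(\left(5 + 6\right)^{2}\right)^{2}\right)} = \frac{1}{-6697 - \left(5 - 2 \left(11^{2}\right)^{2}\right)} = \frac{1}{-6697 - \left(5 - 2 \cdot 121^{2}\right)} = \frac{1}{-6697 + \left(-5 + 2 \cdot 14641\right)} = \frac{1}{-6697 + \left(-5 + 29282\right)} = \frac{1}{-6697 + 29277} = \frac{1}{22580}$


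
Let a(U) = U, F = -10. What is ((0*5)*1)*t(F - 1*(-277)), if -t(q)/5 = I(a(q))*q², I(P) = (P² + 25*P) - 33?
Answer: 0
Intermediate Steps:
I(P) = -33 + P² + 25*P
t(q) = -5*q²*(-33 + q² + 25*q) (t(q) = -5*(-33 + q² + 25*q)*q² = -5*q²*(-33 + q² + 25*q))
((0*5)*1)*t(F - 1*(-277)) = ((0*5)*1)*(5*(-10 - 1*(-277))²*(33 - (-10 - 1*(-277))² - 25*(-10 - 1*(-277)))) = (0*1)*(5*(-10 + 277)²*(33 - (-10 + 277)² - 25*(-10 + 277))) = 0*(5*267²*(33 - 1*267² - 25*267)) = 0*(5*71289*(33 - 1*71289 - 6675)) = 0*(5*71289*(33 - 71289 - 6675)) = 0*(5*71289*(-77931)) = 0*(-27778115295) = 0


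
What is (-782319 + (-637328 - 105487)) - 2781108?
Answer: -4306242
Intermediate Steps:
(-782319 + (-637328 - 105487)) - 2781108 = (-782319 - 742815) - 2781108 = -1525134 - 2781108 = -4306242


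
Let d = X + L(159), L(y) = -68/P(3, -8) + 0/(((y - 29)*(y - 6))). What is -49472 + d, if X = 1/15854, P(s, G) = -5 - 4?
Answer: -7057883711/142686 ≈ -49464.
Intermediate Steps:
P(s, G) = -9
X = 1/15854 ≈ 6.3076e-5
L(y) = 68/9 (L(y) = -68/(-9) + 0/(((y - 29)*(y - 6))) = -68*(-1/9) + 0/(((-29 + y)*(-6 + y))) = 68/9 + 0*(1/((-29 + y)*(-6 + y))) = 68/9 + 0 = 68/9)
d = 1078081/142686 (d = 1/15854 + 68/9 = 1078081/142686 ≈ 7.5556)
-49472 + d = -49472 + 1078081/142686 = -7057883711/142686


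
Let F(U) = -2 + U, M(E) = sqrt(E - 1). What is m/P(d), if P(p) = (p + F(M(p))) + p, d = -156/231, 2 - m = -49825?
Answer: -7673358/593 - 1278893*I*sqrt(9933)/25499 ≈ -12940.0 - 4998.6*I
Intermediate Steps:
m = 49827 (m = 2 - 1*(-49825) = 2 + 49825 = 49827)
M(E) = sqrt(-1 + E)
d = -52/77 (d = -156*1/231 = -52/77 ≈ -0.67532)
P(p) = -2 + sqrt(-1 + p) + 2*p (P(p) = (p + (-2 + sqrt(-1 + p))) + p = (-2 + p + sqrt(-1 + p)) + p = -2 + sqrt(-1 + p) + 2*p)
m/P(d) = 49827/(-2 + sqrt(-1 - 52/77) + 2*(-52/77)) = 49827/(-2 + sqrt(-129/77) - 104/77) = 49827/(-2 + I*sqrt(9933)/77 - 104/77) = 49827/(-258/77 + I*sqrt(9933)/77)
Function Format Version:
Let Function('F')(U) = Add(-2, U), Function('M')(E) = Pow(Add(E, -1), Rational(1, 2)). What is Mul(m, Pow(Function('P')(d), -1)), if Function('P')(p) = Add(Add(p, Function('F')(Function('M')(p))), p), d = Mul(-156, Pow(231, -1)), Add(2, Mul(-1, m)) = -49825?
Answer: Add(Rational(-7673358, 593), Mul(Rational(-1278893, 25499), I, Pow(9933, Rational(1, 2)))) ≈ Add(-12940., Mul(-4998.6, I))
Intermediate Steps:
m = 49827 (m = Add(2, Mul(-1, -49825)) = Add(2, 49825) = 49827)
Function('M')(E) = Pow(Add(-1, E), Rational(1, 2))
d = Rational(-52, 77) (d = Mul(-156, Rational(1, 231)) = Rational(-52, 77) ≈ -0.67532)
Function('P')(p) = Add(-2, Pow(Add(-1, p), Rational(1, 2)), Mul(2, p)) (Function('P')(p) = Add(Add(p, Add(-2, Pow(Add(-1, p), Rational(1, 2)))), p) = Add(Add(-2, p, Pow(Add(-1, p), Rational(1, 2))), p) = Add(-2, Pow(Add(-1, p), Rational(1, 2)), Mul(2, p)))
Mul(m, Pow(Function('P')(d), -1)) = Mul(49827, Pow(Add(-2, Pow(Add(-1, Rational(-52, 77)), Rational(1, 2)), Mul(2, Rational(-52, 77))), -1)) = Mul(49827, Pow(Add(-2, Pow(Rational(-129, 77), Rational(1, 2)), Rational(-104, 77)), -1)) = Mul(49827, Pow(Add(-2, Mul(Rational(1, 77), I, Pow(9933, Rational(1, 2))), Rational(-104, 77)), -1)) = Mul(49827, Pow(Add(Rational(-258, 77), Mul(Rational(1, 77), I, Pow(9933, Rational(1, 2)))), -1))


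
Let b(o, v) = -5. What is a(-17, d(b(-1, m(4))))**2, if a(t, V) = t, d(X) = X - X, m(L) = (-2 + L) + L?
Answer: 289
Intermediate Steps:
m(L) = -2 + 2*L
d(X) = 0
a(-17, d(b(-1, m(4))))**2 = (-17)**2 = 289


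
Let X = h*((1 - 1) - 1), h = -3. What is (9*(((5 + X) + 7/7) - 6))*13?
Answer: 351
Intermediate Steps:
X = 3 (X = -3*((1 - 1) - 1) = -3*(0 - 1) = -3*(-1) = 3)
(9*(((5 + X) + 7/7) - 6))*13 = (9*(((5 + 3) + 7/7) - 6))*13 = (9*((8 + 7*(1/7)) - 6))*13 = (9*((8 + 1) - 6))*13 = (9*(9 - 6))*13 = (9*3)*13 = 27*13 = 351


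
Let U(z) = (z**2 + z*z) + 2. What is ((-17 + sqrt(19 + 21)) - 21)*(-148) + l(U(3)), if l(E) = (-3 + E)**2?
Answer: 5913 - 296*sqrt(10) ≈ 4977.0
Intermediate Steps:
U(z) = 2 + 2*z**2 (U(z) = (z**2 + z**2) + 2 = 2*z**2 + 2 = 2 + 2*z**2)
((-17 + sqrt(19 + 21)) - 21)*(-148) + l(U(3)) = ((-17 + sqrt(19 + 21)) - 21)*(-148) + (-3 + (2 + 2*3**2))**2 = ((-17 + sqrt(40)) - 21)*(-148) + (-3 + (2 + 2*9))**2 = ((-17 + 2*sqrt(10)) - 21)*(-148) + (-3 + (2 + 18))**2 = (-38 + 2*sqrt(10))*(-148) + (-3 + 20)**2 = (5624 - 296*sqrt(10)) + 17**2 = (5624 - 296*sqrt(10)) + 289 = 5913 - 296*sqrt(10)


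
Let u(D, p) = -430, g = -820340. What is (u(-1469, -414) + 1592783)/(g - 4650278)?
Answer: -1592353/5470618 ≈ -0.29107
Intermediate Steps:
(u(-1469, -414) + 1592783)/(g - 4650278) = (-430 + 1592783)/(-820340 - 4650278) = 1592353/(-5470618) = 1592353*(-1/5470618) = -1592353/5470618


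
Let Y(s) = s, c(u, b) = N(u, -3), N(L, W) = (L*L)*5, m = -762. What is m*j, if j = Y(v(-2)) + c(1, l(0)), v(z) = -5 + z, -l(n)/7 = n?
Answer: 1524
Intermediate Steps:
l(n) = -7*n
N(L, W) = 5*L**2 (N(L, W) = L**2*5 = 5*L**2)
c(u, b) = 5*u**2
j = -2 (j = (-5 - 2) + 5*1**2 = -7 + 5*1 = -7 + 5 = -2)
m*j = -762*(-2) = 1524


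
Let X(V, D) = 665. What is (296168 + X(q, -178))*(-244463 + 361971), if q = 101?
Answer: 34880252164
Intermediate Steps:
(296168 + X(q, -178))*(-244463 + 361971) = (296168 + 665)*(-244463 + 361971) = 296833*117508 = 34880252164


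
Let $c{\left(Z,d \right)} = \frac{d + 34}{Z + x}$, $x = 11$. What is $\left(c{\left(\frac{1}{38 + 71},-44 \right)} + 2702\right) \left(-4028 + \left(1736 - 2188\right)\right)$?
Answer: $- \frac{36302672}{3} \approx -1.2101 \cdot 10^{7}$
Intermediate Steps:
$c{\left(Z,d \right)} = \frac{34 + d}{11 + Z}$ ($c{\left(Z,d \right)} = \frac{d + 34}{Z + 11} = \frac{34 + d}{11 + Z}$)
$\left(c{\left(\frac{1}{38 + 71},-44 \right)} + 2702\right) \left(-4028 + \left(1736 - 2188\right)\right) = \left(\frac{34 - 44}{11 + \frac{1}{38 + 71}} + 2702\right) \left(-4028 + \left(1736 - 2188\right)\right) = \left(\frac{1}{11 + \frac{1}{109}} \left(-10\right) + 2702\right) \left(-4028 + \left(1736 - 2188\right)\right) = \left(\frac{1}{11 + \frac{1}{109}} \left(-10\right) + 2702\right) \left(-4028 - 452\right) = \left(\frac{1}{\frac{1200}{109}} \left(-10\right) + 2702\right) \left(-4480\right) = \left(\frac{109}{1200} \left(-10\right) + 2702\right) \left(-4480\right) = \left(- \frac{109}{120} + 2702\right) \left(-4480\right) = \frac{324131}{120} \left(-4480\right) = - \frac{36302672}{3}$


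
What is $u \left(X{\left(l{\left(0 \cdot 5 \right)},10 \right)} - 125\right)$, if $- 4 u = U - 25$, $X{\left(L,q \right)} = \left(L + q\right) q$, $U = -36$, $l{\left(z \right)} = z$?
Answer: $- \frac{1525}{4} \approx -381.25$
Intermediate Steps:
$X{\left(L,q \right)} = q \left(L + q\right)$
$u = \frac{61}{4}$ ($u = - \frac{-36 - 25}{4} = \left(- \frac{1}{4}\right) \left(-61\right) = \frac{61}{4} \approx 15.25$)
$u \left(X{\left(l{\left(0 \cdot 5 \right)},10 \right)} - 125\right) = \frac{61 \left(10 \left(0 \cdot 5 + 10\right) - 125\right)}{4} = \frac{61 \left(10 \left(0 + 10\right) - 125\right)}{4} = \frac{61 \left(10 \cdot 10 - 125\right)}{4} = \frac{61 \left(100 - 125\right)}{4} = \frac{61}{4} \left(-25\right) = - \frac{1525}{4}$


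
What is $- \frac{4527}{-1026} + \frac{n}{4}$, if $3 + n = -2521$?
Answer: $- \frac{71431}{114} \approx -626.59$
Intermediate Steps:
$n = -2524$ ($n = -3 - 2521 = -2524$)
$- \frac{4527}{-1026} + \frac{n}{4} = - \frac{4527}{-1026} - \frac{2524}{4} = \left(-4527\right) \left(- \frac{1}{1026}\right) - 631 = \frac{503}{114} - 631 = - \frac{71431}{114}$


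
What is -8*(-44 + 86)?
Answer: -336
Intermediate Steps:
-8*(-44 + 86) = -8*42 = -1*336 = -336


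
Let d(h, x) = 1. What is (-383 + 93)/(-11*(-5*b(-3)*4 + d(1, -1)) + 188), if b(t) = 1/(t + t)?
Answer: -870/421 ≈ -2.0665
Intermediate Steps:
b(t) = 1/(2*t)
(-383 + 93)/(-11*(-5*b(-3)*4 + d(1, -1)) + 188) = (-383 + 93)/(-11*(-5/(2*(-3))*4 + 1) + 188) = -290/(-11*(-5*(-1)/(2*3)*4 + 1) + 188) = -290/(-11*(-5*(-⅙)*4 + 1) + 188) = -290/(-11*((⅚)*4 + 1) + 188) = -290/(-11*(10/3 + 1) + 188) = -290/(-11*13/3 + 188) = -290/(-143/3 + 188) = -290/421/3 = -290*3/421 = -870/421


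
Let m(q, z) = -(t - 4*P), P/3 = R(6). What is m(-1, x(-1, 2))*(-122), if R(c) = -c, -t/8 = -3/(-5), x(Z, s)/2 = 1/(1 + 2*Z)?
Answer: 40992/5 ≈ 8198.4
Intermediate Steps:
x(Z, s) = 2/(1 + 2*Z)
t = -24/5 (t = -(-24)/(-5) = -(-24)*(-1)/5 = -8*⅗ = -24/5 ≈ -4.8000)
P = -18 (P = 3*(-1*6) = 3*(-6) = -18)
m(q, z) = -336/5 (m(q, z) = -(-24/5 - 4*(-18)) = -(-24/5 + 72) = -1*336/5 = -336/5)
m(-1, x(-1, 2))*(-122) = -336/5*(-122) = 40992/5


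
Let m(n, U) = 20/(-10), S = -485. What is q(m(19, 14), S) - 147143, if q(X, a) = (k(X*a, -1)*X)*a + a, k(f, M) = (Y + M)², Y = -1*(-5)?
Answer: -132108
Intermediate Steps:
Y = 5
m(n, U) = -2 (m(n, U) = 20*(-⅒) = -2)
k(f, M) = (5 + M)²
q(X, a) = a + 16*X*a (q(X, a) = ((5 - 1)²*X)*a + a = (4²*X)*a + a = (16*X)*a + a = 16*X*a + a = a + 16*X*a)
q(m(19, 14), S) - 147143 = -485*(1 + 16*(-2)) - 147143 = -485*(1 - 32) - 147143 = -485*(-31) - 147143 = 15035 - 147143 = -132108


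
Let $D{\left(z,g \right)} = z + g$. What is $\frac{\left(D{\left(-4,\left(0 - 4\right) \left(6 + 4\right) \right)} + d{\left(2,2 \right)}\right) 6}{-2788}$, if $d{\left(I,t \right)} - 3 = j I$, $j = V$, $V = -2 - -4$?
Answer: $\frac{111}{1394} \approx 0.079627$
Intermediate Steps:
$V = 2$ ($V = -2 + 4 = 2$)
$j = 2$
$d{\left(I,t \right)} = 3 + 2 I$
$D{\left(z,g \right)} = g + z$
$\frac{\left(D{\left(-4,\left(0 - 4\right) \left(6 + 4\right) \right)} + d{\left(2,2 \right)}\right) 6}{-2788} = \frac{\left(\left(\left(0 - 4\right) \left(6 + 4\right) - 4\right) + \left(3 + 2 \cdot 2\right)\right) 6}{-2788} = \left(\left(\left(-4\right) 10 - 4\right) + \left(3 + 4\right)\right) 6 \left(- \frac{1}{2788}\right) = \left(\left(-40 - 4\right) + 7\right) 6 \left(- \frac{1}{2788}\right) = \left(-44 + 7\right) 6 \left(- \frac{1}{2788}\right) = \left(-37\right) 6 \left(- \frac{1}{2788}\right) = \left(-222\right) \left(- \frac{1}{2788}\right) = \frac{111}{1394}$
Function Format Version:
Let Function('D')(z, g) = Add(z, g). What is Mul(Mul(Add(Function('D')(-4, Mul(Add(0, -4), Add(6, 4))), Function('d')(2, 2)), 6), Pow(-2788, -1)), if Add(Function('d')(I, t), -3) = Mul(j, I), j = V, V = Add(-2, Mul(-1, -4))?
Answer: Rational(111, 1394) ≈ 0.079627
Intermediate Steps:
V = 2 (V = Add(-2, 4) = 2)
j = 2
Function('d')(I, t) = Add(3, Mul(2, I))
Function('D')(z, g) = Add(g, z)
Mul(Mul(Add(Function('D')(-4, Mul(Add(0, -4), Add(6, 4))), Function('d')(2, 2)), 6), Pow(-2788, -1)) = Mul(Mul(Add(Add(Mul(Add(0, -4), Add(6, 4)), -4), Add(3, Mul(2, 2))), 6), Pow(-2788, -1)) = Mul(Mul(Add(Add(Mul(-4, 10), -4), Add(3, 4)), 6), Rational(-1, 2788)) = Mul(Mul(Add(Add(-40, -4), 7), 6), Rational(-1, 2788)) = Mul(Mul(Add(-44, 7), 6), Rational(-1, 2788)) = Mul(Mul(-37, 6), Rational(-1, 2788)) = Mul(-222, Rational(-1, 2788)) = Rational(111, 1394)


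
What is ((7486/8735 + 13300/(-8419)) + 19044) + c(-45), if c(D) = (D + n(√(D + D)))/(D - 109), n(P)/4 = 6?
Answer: 30809943356963/1617879230 ≈ 19043.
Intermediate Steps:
n(P) = 24 (n(P) = 4*6 = 24)
c(D) = (24 + D)/(-109 + D) (c(D) = (D + 24)/(D - 109) = (24 + D)/(-109 + D))
((7486/8735 + 13300/(-8419)) + 19044) + c(-45) = ((7486/8735 + 13300/(-8419)) + 19044) + (24 - 45)/(-109 - 45) = ((7486*(1/8735) + 13300*(-1/8419)) + 19044) - 21/(-154) = ((7486/8735 - 13300/8419) + 19044) - 1/154*(-21) = (-53150866/73539965 + 19044) + 3/22 = 1400441942594/73539965 + 3/22 = 30809943356963/1617879230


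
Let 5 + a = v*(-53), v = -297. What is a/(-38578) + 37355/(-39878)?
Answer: -1034300699/769206742 ≈ -1.3446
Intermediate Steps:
a = 15736 (a = -5 - 297*(-53) = -5 + 15741 = 15736)
a/(-38578) + 37355/(-39878) = 15736/(-38578) + 37355/(-39878) = 15736*(-1/38578) + 37355*(-1/39878) = -7868/19289 - 37355/39878 = -1034300699/769206742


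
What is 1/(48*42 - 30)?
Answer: 1/1986 ≈ 0.00050353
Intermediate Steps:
1/(48*42 - 30) = 1/(2016 - 30) = 1/1986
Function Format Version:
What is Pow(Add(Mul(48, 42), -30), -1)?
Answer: Rational(1, 1986) ≈ 0.00050353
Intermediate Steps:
Pow(Add(Mul(48, 42), -30), -1) = Pow(Add(2016, -30), -1) = Pow(1986, -1) = Rational(1, 1986)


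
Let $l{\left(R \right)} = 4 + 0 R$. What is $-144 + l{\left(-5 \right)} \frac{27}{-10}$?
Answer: $- \frac{774}{5} \approx -154.8$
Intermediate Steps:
$l{\left(R \right)} = 4$ ($l{\left(R \right)} = 4 + 0 = 4$)
$-144 + l{\left(-5 \right)} \frac{27}{-10} = -144 + 4 \frac{27}{-10} = -144 + 4 \cdot 27 \left(- \frac{1}{10}\right) = -144 + 4 \left(- \frac{27}{10}\right) = -144 - \frac{54}{5} = - \frac{774}{5}$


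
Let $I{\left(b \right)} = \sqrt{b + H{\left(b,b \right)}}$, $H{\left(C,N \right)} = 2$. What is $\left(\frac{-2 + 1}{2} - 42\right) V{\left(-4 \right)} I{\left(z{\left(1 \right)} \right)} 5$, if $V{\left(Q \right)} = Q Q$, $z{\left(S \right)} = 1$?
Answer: $- 3400 \sqrt{3} \approx -5889.0$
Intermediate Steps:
$I{\left(b \right)} = \sqrt{2 + b}$ ($I{\left(b \right)} = \sqrt{b + 2} = \sqrt{2 + b}$)
$V{\left(Q \right)} = Q^{2}$
$\left(\frac{-2 + 1}{2} - 42\right) V{\left(-4 \right)} I{\left(z{\left(1 \right)} \right)} 5 = \left(\frac{-2 + 1}{2} - 42\right) \left(-4\right)^{2} \sqrt{2 + 1} \cdot 5 = \left(\frac{1}{2} \left(-1\right) - 42\right) 16 \sqrt{3} \cdot 5 = \left(- \frac{1}{2} - 42\right) 80 \sqrt{3} = - \frac{85 \cdot 80 \sqrt{3}}{2} = - 3400 \sqrt{3}$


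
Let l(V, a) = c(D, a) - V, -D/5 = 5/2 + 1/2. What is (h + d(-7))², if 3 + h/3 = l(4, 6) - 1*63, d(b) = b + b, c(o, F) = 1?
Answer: 48841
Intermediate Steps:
D = -15 (D = -5*(5/2 + 1/2) = -5*(5*(½) + 1*(½)) = -5*(5/2 + ½) = -5*3 = -15)
l(V, a) = 1 - V
d(b) = 2*b
h = -207 (h = -9 + 3*((1 - 1*4) - 1*63) = -9 + 3*((1 - 4) - 63) = -9 + 3*(-3 - 63) = -9 + 3*(-66) = -9 - 198 = -207)
(h + d(-7))² = (-207 + 2*(-7))² = (-207 - 14)² = (-221)² = 48841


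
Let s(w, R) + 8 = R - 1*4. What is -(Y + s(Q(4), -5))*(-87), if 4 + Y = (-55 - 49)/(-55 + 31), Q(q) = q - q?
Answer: -1450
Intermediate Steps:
Q(q) = 0
s(w, R) = -12 + R (s(w, R) = -8 + (R - 1*4) = -8 + (R - 4) = -8 + (-4 + R) = -12 + R)
Y = 1/3 (Y = -4 + (-55 - 49)/(-55 + 31) = -4 - 104/(-24) = -4 - 104*(-1/24) = -4 + 13/3 = 1/3 ≈ 0.33333)
-(Y + s(Q(4), -5))*(-87) = -(1/3 + (-12 - 5))*(-87) = -(1/3 - 17)*(-87) = -(-50)*(-87)/3 = -1*1450 = -1450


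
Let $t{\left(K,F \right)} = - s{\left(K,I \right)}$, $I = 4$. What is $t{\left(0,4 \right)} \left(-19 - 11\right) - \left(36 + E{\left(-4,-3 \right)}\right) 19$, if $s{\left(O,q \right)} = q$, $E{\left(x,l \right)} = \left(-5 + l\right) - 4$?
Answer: $-336$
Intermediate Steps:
$E{\left(x,l \right)} = -9 + l$
$t{\left(K,F \right)} = -4$ ($t{\left(K,F \right)} = \left(-1\right) 4 = -4$)
$t{\left(0,4 \right)} \left(-19 - 11\right) - \left(36 + E{\left(-4,-3 \right)}\right) 19 = - 4 \left(-19 - 11\right) - \left(36 - 12\right) 19 = \left(-4\right) \left(-30\right) - \left(36 - 12\right) 19 = 120 - 24 \cdot 19 = 120 - 456 = -336$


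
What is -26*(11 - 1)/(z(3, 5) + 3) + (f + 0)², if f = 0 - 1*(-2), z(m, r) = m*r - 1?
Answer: -192/17 ≈ -11.294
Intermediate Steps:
z(m, r) = -1 + m*r
f = 2 (f = 0 + 2 = 2)
-26*(11 - 1)/(z(3, 5) + 3) + (f + 0)² = -26*(11 - 1)/((-1 + 3*5) + 3) + (2 + 0)² = -260/((-1 + 15) + 3) + 2² = -260/(14 + 3) + 4 = -260/17 + 4 = -192/17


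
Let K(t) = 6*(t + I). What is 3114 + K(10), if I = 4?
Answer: 3198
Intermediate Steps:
K(t) = 24 + 6*t (K(t) = 6*(t + 4) = 6*(4 + t) = 24 + 6*t)
3114 + K(10) = 3114 + (24 + 6*10) = 3114 + (24 + 60) = 3114 + 84 = 3198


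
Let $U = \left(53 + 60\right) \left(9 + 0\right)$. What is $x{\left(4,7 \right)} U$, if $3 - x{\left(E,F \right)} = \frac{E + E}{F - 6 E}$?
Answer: $\frac{60003}{17} \approx 3529.6$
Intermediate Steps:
$x{\left(E,F \right)} = 3 - \frac{2 E}{F - 6 E}$ ($x{\left(E,F \right)} = 3 - \frac{E + E}{F - 6 E} = 3 - \frac{2 E}{F - 6 E}$)
$U = 1017$ ($U = 113 \cdot 9 = 1017$)
$x{\left(4,7 \right)} U = \frac{\left(-3\right) 7 + 20 \cdot 4}{\left(-1\right) 7 + 6 \cdot 4} \cdot 1017 = \frac{-21 + 80}{-7 + 24} \cdot 1017 = \frac{1}{17} \cdot 59 \cdot 1017 = \frac{59}{17} \cdot 1017 = \frac{60003}{17}$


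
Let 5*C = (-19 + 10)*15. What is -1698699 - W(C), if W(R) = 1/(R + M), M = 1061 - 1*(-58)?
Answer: -1854979309/1092 ≈ -1.6987e+6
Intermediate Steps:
C = -27 (C = ((-19 + 10)*15)/5 = (-9*15)/5 = (⅕)*(-135) = -27)
M = 1119 (M = 1061 + 58 = 1119)
W(R) = 1/(1119 + R) (W(R) = 1/(R + 1119) = 1/(1119 + R))
-1698699 - W(C) = -1698699 - 1/(1119 - 27) = -1698699 - 1/1092 = -1854979309/1092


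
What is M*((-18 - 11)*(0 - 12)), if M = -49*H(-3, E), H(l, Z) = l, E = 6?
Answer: 51156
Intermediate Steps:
M = 147 (M = -49*(-3) = 147)
M*((-18 - 11)*(0 - 12)) = 147*((-18 - 11)*(0 - 12)) = 147*(-29*(-12)) = 147*348 = 51156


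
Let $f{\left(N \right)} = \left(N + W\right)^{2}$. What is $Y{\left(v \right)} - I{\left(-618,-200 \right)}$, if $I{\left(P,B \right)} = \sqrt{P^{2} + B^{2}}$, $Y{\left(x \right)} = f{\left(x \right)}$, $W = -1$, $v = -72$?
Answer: $5329 - 2 \sqrt{105481} \approx 4679.4$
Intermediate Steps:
$f{\left(N \right)} = \left(-1 + N\right)^{2}$ ($f{\left(N \right)} = \left(N - 1\right)^{2} = \left(-1 + N\right)^{2}$)
$Y{\left(x \right)} = \left(-1 + x\right)^{2}$
$I{\left(P,B \right)} = \sqrt{B^{2} + P^{2}}$
$Y{\left(v \right)} - I{\left(-618,-200 \right)} = \left(-1 - 72\right)^{2} - \sqrt{\left(-200\right)^{2} + \left(-618\right)^{2}} = \left(-73\right)^{2} - \sqrt{40000 + 381924} = 5329 - \sqrt{421924} = 5329 - 2 \sqrt{105481}$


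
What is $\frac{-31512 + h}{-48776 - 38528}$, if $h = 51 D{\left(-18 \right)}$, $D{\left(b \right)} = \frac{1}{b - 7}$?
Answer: $\frac{787851}{2182600} \approx 0.36097$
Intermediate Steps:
$D{\left(b \right)} = \frac{1}{-7 + b}$
$h = - \frac{51}{25}$ ($h = \frac{51}{-7 - 18} = \frac{51}{-25} = 51 \left(- \frac{1}{25}\right) = - \frac{51}{25} \approx -2.04$)
$\frac{-31512 + h}{-48776 - 38528} = \frac{-31512 - \frac{51}{25}}{-48776 - 38528} = - \frac{787851}{25 \left(-87304\right)} = \left(- \frac{787851}{25}\right) \left(- \frac{1}{87304}\right) = \frac{787851}{2182600}$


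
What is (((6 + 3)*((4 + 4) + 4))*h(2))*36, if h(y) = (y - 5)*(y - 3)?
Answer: 11664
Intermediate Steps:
h(y) = (-5 + y)*(-3 + y)
(((6 + 3)*((4 + 4) + 4))*h(2))*36 = (((6 + 3)*((4 + 4) + 4))*(15 + 2**2 - 8*2))*36 = ((9*(8 + 4))*(15 + 4 - 16))*36 = ((9*12)*3)*36 = (108*3)*36 = 324*36 = 11664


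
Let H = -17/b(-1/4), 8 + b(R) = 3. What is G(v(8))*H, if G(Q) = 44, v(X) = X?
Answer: 748/5 ≈ 149.60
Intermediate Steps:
b(R) = -5 (b(R) = -8 + 3 = -5)
H = 17/5 (H = -17/(-5) = -17*(-1/5) = 17/5 ≈ 3.4000)
G(v(8))*H = 44*(17/5) = 748/5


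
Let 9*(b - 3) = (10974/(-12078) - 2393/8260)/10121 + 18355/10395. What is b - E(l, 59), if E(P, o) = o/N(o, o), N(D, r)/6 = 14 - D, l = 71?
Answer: 9309252944045/2726228550276 ≈ 3.4147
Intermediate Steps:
N(D, r) = 84 - 6*D (N(D, r) = 6*(14 - D) = 84 - 6*D)
E(P, o) = o/(84 - 6*o)
b = 43567607600479/13631142751380 (b = 3 + ((10974/(-12078) - 2393/8260)/10121 + 18355/10395)/9 = 3 + ((10974*(-1/12078) - 2393*1/8260)*(1/10121) + 18355*(1/10395))/9 = 3 + ((-1829/2013 - 2393/8260)*(1/10121) + 3671/2079)/9 = 3 + (-19924649/16627380*1/10121 + 3671/2079)/9 = 3 + (-19924649/168285712980 + 3671/2079)/9 = 3 + (⅑)*(2674179346339/1514571416820) = 3 + 2674179346339/13631142751380 = 43567607600479/13631142751380 ≈ 3.1962)
b - E(l, 59) = 43567607600479/13631142751380 - (-1)*59/(-84 + 6*59) = 43567607600479/13631142751380 - (-1)*59/(-84 + 354) = 43567607600479/13631142751380 - (-1)*59/270 = 43567607600479/13631142751380 - 1*(-59/270) = 43567607600479/13631142751380 + 59/270 = 9309252944045/2726228550276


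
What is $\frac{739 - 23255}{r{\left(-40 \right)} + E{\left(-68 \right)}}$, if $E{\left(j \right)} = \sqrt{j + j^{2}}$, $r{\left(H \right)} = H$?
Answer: $- \frac{225160}{739} - \frac{11258 \sqrt{1139}}{739} \approx -818.82$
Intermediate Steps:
$\frac{739 - 23255}{r{\left(-40 \right)} + E{\left(-68 \right)}} = \frac{739 - 23255}{-40 + \sqrt{- 68 \left(1 - 68\right)}} = - \frac{22516}{-40 + \sqrt{\left(-68\right) \left(-67\right)}} = - \frac{22516}{-40 + \sqrt{4556}} = - \frac{22516}{-40 + 2 \sqrt{1139}}$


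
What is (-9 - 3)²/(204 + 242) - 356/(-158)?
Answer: 45382/17617 ≈ 2.5760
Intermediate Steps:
(-9 - 3)²/(204 + 242) - 356/(-158) = (-12)²/446 - 356*(-1/158) = 144*(1/446) + 178/79 = 72/223 + 178/79 = 45382/17617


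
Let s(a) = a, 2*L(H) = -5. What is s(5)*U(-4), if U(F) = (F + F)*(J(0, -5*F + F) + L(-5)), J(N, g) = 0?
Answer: 100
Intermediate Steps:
L(H) = -5/2 (L(H) = (½)*(-5) = -5/2)
U(F) = -5*F (U(F) = (F + F)*(0 - 5/2) = (2*F)*(-5/2) = -5*F)
s(5)*U(-4) = 5*(-5*(-4)) = 5*20 = 100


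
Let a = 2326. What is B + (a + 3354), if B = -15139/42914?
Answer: 243736381/42914 ≈ 5679.6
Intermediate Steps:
B = -15139/42914 (B = -15139*1/42914 = -15139/42914 ≈ -0.35278)
B + (a + 3354) = -15139/42914 + (2326 + 3354) = -15139/42914 + 5680 = 243736381/42914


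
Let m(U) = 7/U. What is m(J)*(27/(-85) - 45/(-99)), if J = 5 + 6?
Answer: 896/10285 ≈ 0.087117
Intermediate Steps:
J = 11
m(J)*(27/(-85) - 45/(-99)) = (7/11)*(27/(-85) - 45/(-99)) = (7*(1/11))*(27*(-1/85) - 45*(-1/99)) = 7*(-27/85 + 5/11)/11 = (7/11)*(128/935) = 896/10285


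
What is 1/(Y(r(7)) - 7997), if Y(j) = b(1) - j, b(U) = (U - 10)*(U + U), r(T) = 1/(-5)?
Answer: -5/40074 ≈ -0.00012477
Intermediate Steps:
r(T) = -⅕
b(U) = 2*U*(-10 + U) (b(U) = (-10 + U)*(2*U) = 2*U*(-10 + U))
Y(j) = -18 - j (Y(j) = 2*1*(-10 + 1) - j = 2*1*(-9) - j = -18 - j)
1/(Y(r(7)) - 7997) = 1/((-18 - 1*(-⅕)) - 7997) = 1/((-18 + ⅕) - 7997) = 1/(-89/5 - 7997) = 1/(-40074/5) = -5/40074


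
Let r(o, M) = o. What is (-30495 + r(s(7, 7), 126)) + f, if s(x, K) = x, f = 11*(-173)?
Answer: -32391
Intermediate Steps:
f = -1903
(-30495 + r(s(7, 7), 126)) + f = (-30495 + 7) - 1903 = -30488 - 1903 = -32391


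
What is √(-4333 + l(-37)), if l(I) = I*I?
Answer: 2*I*√741 ≈ 54.443*I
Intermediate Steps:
l(I) = I²
√(-4333 + l(-37)) = √(-4333 + (-37)²) = √(-4333 + 1369) = √(-2964) = 2*I*√741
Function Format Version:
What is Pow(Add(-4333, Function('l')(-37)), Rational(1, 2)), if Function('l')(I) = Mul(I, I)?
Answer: Mul(2, I, Pow(741, Rational(1, 2))) ≈ Mul(54.443, I)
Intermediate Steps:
Function('l')(I) = Pow(I, 2)
Pow(Add(-4333, Function('l')(-37)), Rational(1, 2)) = Pow(Add(-4333, Pow(-37, 2)), Rational(1, 2)) = Pow(Add(-4333, 1369), Rational(1, 2)) = Pow(-2964, Rational(1, 2)) = Mul(2, I, Pow(741, Rational(1, 2)))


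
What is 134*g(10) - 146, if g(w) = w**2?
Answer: 13254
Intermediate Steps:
134*g(10) - 146 = 134*10**2 - 146 = 134*100 - 146 = 13400 - 146 = 13254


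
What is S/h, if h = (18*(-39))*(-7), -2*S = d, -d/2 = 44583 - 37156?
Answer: 1061/702 ≈ 1.5114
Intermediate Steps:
d = -14854 (d = -2*(44583 - 37156) = -2*7427 = -14854)
S = 7427 (S = -1/2*(-14854) = 7427)
h = 4914 (h = -702*(-7) = 4914)
S/h = 7427/4914 = 7427*(1/4914) = 1061/702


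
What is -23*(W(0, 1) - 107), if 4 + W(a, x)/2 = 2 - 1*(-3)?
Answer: 2415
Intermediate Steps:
W(a, x) = 2 (W(a, x) = -8 + 2*(2 - 1*(-3)) = -8 + 2*(2 + 3) = -8 + 2*5 = -8 + 10 = 2)
-23*(W(0, 1) - 107) = -23*(2 - 107) = -23*(-105) = 2415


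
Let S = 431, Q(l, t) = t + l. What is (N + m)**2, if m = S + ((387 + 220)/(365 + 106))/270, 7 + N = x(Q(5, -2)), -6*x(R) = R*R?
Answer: 721726398181156/4043052225 ≈ 1.7851e+5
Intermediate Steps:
Q(l, t) = l + t
x(R) = -R**2/6 (x(R) = -R*R/6 = -R**2/6)
N = -17/2 (N = -7 - (5 - 2)**2/6 = -7 - 1/6*3**2 = -7 - 1/6*9 = -7 - 3/2 = -17/2 ≈ -8.5000)
m = 54810877/127170 (m = 431 + ((387 + 220)/(365 + 106))/270 = 431 + (607/471)*(1/270) = 431 + 607/127170 = 54810877/127170 ≈ 431.00)
(N + m)**2 = (-17/2 + 54810877/127170)**2 = (26864966/63585)**2 = 721726398181156/4043052225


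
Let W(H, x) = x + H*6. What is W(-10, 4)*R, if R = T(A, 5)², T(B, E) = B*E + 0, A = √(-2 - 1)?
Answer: 4200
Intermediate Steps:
A = I*√3 (A = √(-3) = I*√3 ≈ 1.732*I)
T(B, E) = B*E
W(H, x) = x + 6*H
R = -75 (R = ((I*√3)*5)² = (5*I*√3)² = -75)
W(-10, 4)*R = (4 + 6*(-10))*(-75) = (4 - 60)*(-75) = -56*(-75) = 4200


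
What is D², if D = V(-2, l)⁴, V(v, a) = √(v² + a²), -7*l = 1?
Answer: 1506138481/5764801 ≈ 261.26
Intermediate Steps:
l = -⅐ (l = -⅐*1 = -⅐ ≈ -0.14286)
V(v, a) = √(a² + v²)
D = 38809/2401 (D = (√((-⅐)² + (-2)²))⁴ = (√(1/49 + 4))⁴ = (√(197/49))⁴ = (√197/7)⁴ = 38809/2401 ≈ 16.164)
D² = (38809/2401)² = 1506138481/5764801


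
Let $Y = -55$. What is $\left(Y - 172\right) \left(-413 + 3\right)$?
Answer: $93070$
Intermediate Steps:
$\left(Y - 172\right) \left(-413 + 3\right) = \left(-55 - 172\right) \left(-413 + 3\right) = \left(-227\right) \left(-410\right) = 93070$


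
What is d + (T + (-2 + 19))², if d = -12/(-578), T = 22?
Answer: 439575/289 ≈ 1521.0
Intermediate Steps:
d = 6/289 (d = -1/578*(-12) = 6/289 ≈ 0.020761)
d + (T + (-2 + 19))² = 6/289 + (22 + (-2 + 19))² = 6/289 + (22 + 17)² = 6/289 + 39² = 6/289 + 1521 = 439575/289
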